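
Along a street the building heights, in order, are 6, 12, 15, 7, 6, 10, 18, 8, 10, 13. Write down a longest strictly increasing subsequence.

6, 7, 8, 10, 13

Patience tails give the LIS length; then backtrack through the dp parents:
6 → extends → [6]
12 → extends → [6, 12]
15 → extends → [6, 12, 15]
7 → replaces 12 → [6, 7, 15]
6 → already a tail → [6, 7, 15]
10 → replaces 15 → [6, 7, 10]
18 → extends → [6, 7, 10, 18]
8 → replaces 10 → [6, 7, 8, 18]
10 → replaces 18 → [6, 7, 8, 10]
13 → extends → [6, 7, 8, 10, 13]
Length 5; one witness is 6, 7, 8, 10, 13.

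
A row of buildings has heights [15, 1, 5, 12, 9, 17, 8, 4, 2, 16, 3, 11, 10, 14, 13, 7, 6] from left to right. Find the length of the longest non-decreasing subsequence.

5

Track the smallest tail for each achievable length (allowing ties):
15 → extends → [15]
1 → replaces 15 → [1]
5 → extends → [1, 5]
12 → extends → [1, 5, 12]
9 → replaces 12 → [1, 5, 9]
17 → extends → [1, 5, 9, 17]
8 → replaces 9 → [1, 5, 8, 17]
4 → replaces 5 → [1, 4, 8, 17]
2 → replaces 4 → [1, 2, 8, 17]
16 → replaces 17 → [1, 2, 8, 16]
3 → replaces 8 → [1, 2, 3, 16]
11 → replaces 16 → [1, 2, 3, 11]
10 → replaces 11 → [1, 2, 3, 10]
14 → extends → [1, 2, 3, 10, 14]
13 → replaces 14 → [1, 2, 3, 10, 13]
7 → replaces 10 → [1, 2, 3, 7, 13]
6 → replaces 7 → [1, 2, 3, 6, 13]
Five tails, so the longest non-decreasing subsequence has length 5 (e.g. 1, 5, 9, 11, 14).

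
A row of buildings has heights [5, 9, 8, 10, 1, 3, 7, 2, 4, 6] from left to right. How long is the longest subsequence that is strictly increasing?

Let dp[i] be the length of the longest such subsequence ending at index i:
i:      1  2  3  4  5  6  7  8  9 10
a[i]:   5  9  8 10  1  3  7  2  4  6
dp:     1  2  2  3  1  2  3  2  3  4
Maximum dp value is 4.

4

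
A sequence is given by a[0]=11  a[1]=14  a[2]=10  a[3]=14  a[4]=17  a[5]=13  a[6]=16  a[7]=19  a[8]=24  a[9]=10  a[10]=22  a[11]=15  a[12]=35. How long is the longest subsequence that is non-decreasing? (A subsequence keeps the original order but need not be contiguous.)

7

Let dp[i] be the length of the longest such subsequence ending at index i:
i:      0  1  2  3  4  5  6  7  8  9 10 11 12
a[i]:  11 14 10 14 17 13 16 19 24 10 22 15 35
dp:     1  2  1  3  4  2  4  5  6  2  6  4  7
Maximum dp value is 7.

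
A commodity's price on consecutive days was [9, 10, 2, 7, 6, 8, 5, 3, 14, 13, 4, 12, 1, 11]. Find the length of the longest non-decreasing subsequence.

Track the smallest tail for each achievable length (allowing ties):
9 → extends → [9]
10 → extends → [9, 10]
2 → replaces 9 → [2, 10]
7 → replaces 10 → [2, 7]
6 → replaces 7 → [2, 6]
8 → extends → [2, 6, 8]
5 → replaces 6 → [2, 5, 8]
3 → replaces 5 → [2, 3, 8]
14 → extends → [2, 3, 8, 14]
13 → replaces 14 → [2, 3, 8, 13]
4 → replaces 8 → [2, 3, 4, 13]
12 → replaces 13 → [2, 3, 4, 12]
1 → replaces 2 → [1, 3, 4, 12]
11 → replaces 12 → [1, 3, 4, 11]
Four tails, so the longest non-decreasing subsequence has length 4 (e.g. 2, 7, 8, 14).

4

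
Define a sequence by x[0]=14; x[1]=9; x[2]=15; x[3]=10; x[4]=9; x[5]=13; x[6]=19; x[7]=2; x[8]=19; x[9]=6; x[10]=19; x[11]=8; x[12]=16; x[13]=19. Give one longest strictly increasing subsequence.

Patience tails give the LIS length; then backtrack through the dp parents:
14 → extends → [14]
9 → replaces 14 → [9]
15 → extends → [9, 15]
10 → replaces 15 → [9, 10]
9 → already a tail → [9, 10]
13 → extends → [9, 10, 13]
19 → extends → [9, 10, 13, 19]
2 → replaces 9 → [2, 10, 13, 19]
19 → already a tail → [2, 10, 13, 19]
6 → replaces 10 → [2, 6, 13, 19]
19 → already a tail → [2, 6, 13, 19]
8 → replaces 13 → [2, 6, 8, 19]
16 → replaces 19 → [2, 6, 8, 16]
19 → extends → [2, 6, 8, 16, 19]
Length 5; one witness is 9, 10, 13, 16, 19.

9, 10, 13, 16, 19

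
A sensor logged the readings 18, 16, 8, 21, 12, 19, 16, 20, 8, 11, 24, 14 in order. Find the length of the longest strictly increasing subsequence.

5

Let dp[i] be the length of the longest such subsequence ending at index i:
i:      1  2  3  4  5  6  7  8  9 10 11 12
a[i]:  18 16  8 21 12 19 16 20  8 11 24 14
dp:     1  1  1  2  2  3  3  4  1  2  5  3
Maximum dp value is 5.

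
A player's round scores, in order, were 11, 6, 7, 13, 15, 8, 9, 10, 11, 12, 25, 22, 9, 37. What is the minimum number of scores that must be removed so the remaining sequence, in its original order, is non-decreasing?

Fewest deletions = n − (longest non-decreasing subsequence).
i:      1  2  3  4  5  6  7  8  9 10 11 12 13 14
a[i]:  11  6  7 13 15  8  9 10 11 12 25 22  9 37
dp:     1  1  2  3  4  3  4  5  6  7  8  8  5  9
max dp = 9, so deletions = 14 − 9 = 5.

5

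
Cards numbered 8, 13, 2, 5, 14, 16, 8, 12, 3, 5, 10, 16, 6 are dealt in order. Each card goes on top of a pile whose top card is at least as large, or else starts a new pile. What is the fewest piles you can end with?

5

Place each on the leftmost legal pile:
8 → new pile 1 (tops now [8])
13 → new pile 2 (tops now [8, 13])
2 → pile 1 (tops now [2, 13])
5 → pile 2 (tops now [2, 5])
14 → new pile 3 (tops now [2, 5, 14])
16 → new pile 4 (tops now [2, 5, 14, 16])
8 → pile 3 (tops now [2, 5, 8, 16])
12 → pile 4 (tops now [2, 5, 8, 12])
3 → pile 2 (tops now [2, 3, 8, 12])
5 → pile 3 (tops now [2, 3, 5, 12])
10 → pile 4 (tops now [2, 3, 5, 10])
16 → new pile 5 (tops now [2, 3, 5, 10, 16])
6 → pile 4 (tops now [2, 3, 5, 6, 16])
Five piles.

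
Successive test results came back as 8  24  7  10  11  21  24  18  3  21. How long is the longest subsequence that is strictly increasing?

5

Track the smallest tail for each achievable length (strict):
8 → extends → [8]
24 → extends → [8, 24]
7 → replaces 8 → [7, 24]
10 → replaces 24 → [7, 10]
11 → extends → [7, 10, 11]
21 → extends → [7, 10, 11, 21]
24 → extends → [7, 10, 11, 21, 24]
18 → replaces 21 → [7, 10, 11, 18, 24]
3 → replaces 7 → [3, 10, 11, 18, 24]
21 → replaces 24 → [3, 10, 11, 18, 21]
Five tails, so the longest strictly increasing subsequence has length 5 (e.g. 8, 10, 11, 21, 24).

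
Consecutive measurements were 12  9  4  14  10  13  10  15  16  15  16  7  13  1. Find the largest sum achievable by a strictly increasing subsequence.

63

Let S[i] be the best sum of a strictly increasing subsequence ending at i:
i:      1  2  3  4  5  6  7  8  9 10 11 12 13 14
a[i]:  12  9  4 14 10 13 10 15 16 15 16  7 13  1
S:     12  9  4 26 19 32 19 47 63 47 63 11 32  1
Maximum is 63 (e.g. 9 + 10 + 13 + 15 + 16).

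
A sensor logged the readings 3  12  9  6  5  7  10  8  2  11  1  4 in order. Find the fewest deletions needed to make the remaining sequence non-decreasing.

Fewest deletions = n − (longest non-decreasing subsequence).
Patience tails:
3 → extends → [3]
12 → extends → [3, 12]
9 → replaces 12 → [3, 9]
6 → replaces 9 → [3, 6]
5 → replaces 6 → [3, 5]
7 → extends → [3, 5, 7]
10 → extends → [3, 5, 7, 10]
8 → replaces 10 → [3, 5, 7, 8]
2 → replaces 3 → [2, 5, 7, 8]
11 → extends → [2, 5, 7, 8, 11]
1 → replaces 2 → [1, 5, 7, 8, 11]
4 → replaces 5 → [1, 4, 7, 8, 11]
Longest non-decreasing subsequence has length 5, so deletions = 12 − 5 = 7.

7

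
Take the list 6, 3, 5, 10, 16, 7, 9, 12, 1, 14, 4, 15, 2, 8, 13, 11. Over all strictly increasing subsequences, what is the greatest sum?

65

Let S[i] be the best sum of a strictly increasing subsequence ending at i:
i:      1  2  3  4  5  6  7  8  9 10 11 12 13 14 15 16
a[i]:   6  3  5 10 16  7  9 12  1 14  4 15  2  8 13 11
S:      6  3  8 18 34 15 24 36  1 50  7 65  3 23 49 35
Maximum is 65 (e.g. 3 + 5 + 7 + 9 + 12 + 14 + 15).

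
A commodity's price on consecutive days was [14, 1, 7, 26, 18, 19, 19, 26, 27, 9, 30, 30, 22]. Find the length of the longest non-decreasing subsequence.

Let dp[i] be the length of the longest such subsequence ending at index i:
i:      1  2  3  4  5  6  7  8  9 10 11 12 13
a[i]:  14  1  7 26 18 19 19 26 27  9 30 30 22
dp:     1  1  2  3  3  4  5  6  7  3  8  9  6
Maximum dp value is 9.

9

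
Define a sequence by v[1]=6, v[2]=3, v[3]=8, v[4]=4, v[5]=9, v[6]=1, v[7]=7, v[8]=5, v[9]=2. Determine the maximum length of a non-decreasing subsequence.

3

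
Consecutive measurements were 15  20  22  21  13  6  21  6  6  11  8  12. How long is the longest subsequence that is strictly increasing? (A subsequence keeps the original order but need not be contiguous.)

3

Let dp[i] be the length of the longest such subsequence ending at index i:
i:      1  2  3  4  5  6  7  8  9 10 11 12
a[i]:  15 20 22 21 13  6 21  6  6 11  8 12
dp:     1  2  3  3  1  1  3  1  1  2  2  3
Maximum dp value is 3.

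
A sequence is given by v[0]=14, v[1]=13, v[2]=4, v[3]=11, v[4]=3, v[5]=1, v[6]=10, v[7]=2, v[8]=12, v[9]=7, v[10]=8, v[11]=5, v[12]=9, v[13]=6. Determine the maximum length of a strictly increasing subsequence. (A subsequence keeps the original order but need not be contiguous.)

5

Let dp[i] be the length of the longest such subsequence ending at index i:
i:      0  1  2  3  4  5  6  7  8  9 10 11 12 13
v[i]:  14 13  4 11  3  1 10  2 12  7  8  5  9  6
dp:     1  1  1  2  1  1  2  2  3  3  4  3  5  4
Maximum dp value is 5.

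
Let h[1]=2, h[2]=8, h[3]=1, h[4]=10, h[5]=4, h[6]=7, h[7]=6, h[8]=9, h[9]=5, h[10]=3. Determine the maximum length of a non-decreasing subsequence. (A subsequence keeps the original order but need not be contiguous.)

4

Track the smallest tail for each achievable length (allowing ties):
2 → extends → [2]
8 → extends → [2, 8]
1 → replaces 2 → [1, 8]
10 → extends → [1, 8, 10]
4 → replaces 8 → [1, 4, 10]
7 → replaces 10 → [1, 4, 7]
6 → replaces 7 → [1, 4, 6]
9 → extends → [1, 4, 6, 9]
5 → replaces 6 → [1, 4, 5, 9]
3 → replaces 4 → [1, 3, 5, 9]
Four tails, so the longest non-decreasing subsequence has length 4 (e.g. 2, 4, 7, 9).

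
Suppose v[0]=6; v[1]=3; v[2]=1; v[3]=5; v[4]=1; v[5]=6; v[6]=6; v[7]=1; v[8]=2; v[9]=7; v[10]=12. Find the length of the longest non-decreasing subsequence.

Let dp[i] be the length of the longest such subsequence ending at index i:
i:      0  1  2  3  4  5  6  7  8  9 10
v[i]:   6  3  1  5  1  6  6  1  2  7 12
dp:     1  1  1  2  2  3  4  3  4  5  6
Maximum dp value is 6.

6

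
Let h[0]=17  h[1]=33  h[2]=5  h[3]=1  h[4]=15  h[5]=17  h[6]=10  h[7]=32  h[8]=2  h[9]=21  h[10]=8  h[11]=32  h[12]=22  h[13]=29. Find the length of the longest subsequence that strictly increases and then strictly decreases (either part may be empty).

6

inc[i] = longest strictly increasing subsequence ending at i; dec[i] = longest strictly decreasing subsequence starting at i:
i:      0  1  2  3  4  5  6  7  8  9 10 11 12 13
h[i]:  17 33  5  1 15 17 10 32  2 21  8 32 22 29
inc:    1  2  1  1  2  3  2  4  2  4  3  5  5  6
dec:    4  4  2  1  3  3  2  3  1  2  1  2  1  1
Best peak at i=7 (value 32): inc=4, dec=3, length 4+3−1 = 6.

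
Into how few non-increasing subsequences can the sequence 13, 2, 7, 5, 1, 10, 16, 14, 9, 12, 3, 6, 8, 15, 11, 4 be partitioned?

Place each on the leftmost legal pile:
13 → new pile 1 (tops now [13])
2 → pile 1 (tops now [2])
7 → new pile 2 (tops now [2, 7])
5 → pile 2 (tops now [2, 5])
1 → pile 1 (tops now [1, 5])
10 → new pile 3 (tops now [1, 5, 10])
16 → new pile 4 (tops now [1, 5, 10, 16])
14 → pile 4 (tops now [1, 5, 10, 14])
9 → pile 3 (tops now [1, 5, 9, 14])
12 → pile 4 (tops now [1, 5, 9, 12])
3 → pile 2 (tops now [1, 3, 9, 12])
6 → pile 3 (tops now [1, 3, 6, 12])
8 → pile 4 (tops now [1, 3, 6, 8])
15 → new pile 5 (tops now [1, 3, 6, 8, 15])
11 → pile 5 (tops now [1, 3, 6, 8, 11])
4 → pile 3 (tops now [1, 3, 4, 8, 11])
Five piles.

5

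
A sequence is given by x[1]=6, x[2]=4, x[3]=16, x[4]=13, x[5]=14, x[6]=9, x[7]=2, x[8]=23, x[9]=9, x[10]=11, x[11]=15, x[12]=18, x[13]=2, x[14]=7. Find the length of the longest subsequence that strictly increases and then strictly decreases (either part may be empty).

6

inc[i] = longest strictly increasing subsequence ending at i; dec[i] = longest strictly decreasing subsequence starting at i:
i:      1  2  3  4  5  6  7  8  9 10 11 12 13 14
x[i]:   6  4 16 13 14  9  2 23  9 11 15 18  2  7
inc:    1  1  2  2  3  2  1  4  2  3  4  5  1  2
dec:    3  2  4  3  3  2  1  3  2  2  2  2  1  1
Best peak at i=8 (value 23): inc=4, dec=3, length 4+3−1 = 6.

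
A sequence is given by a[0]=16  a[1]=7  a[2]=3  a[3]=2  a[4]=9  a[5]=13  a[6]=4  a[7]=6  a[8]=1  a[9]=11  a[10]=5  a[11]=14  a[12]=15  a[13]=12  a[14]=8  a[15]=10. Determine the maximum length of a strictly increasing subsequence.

Let dp[i] be the length of the longest such subsequence ending at index i:
i:      0  1  2  3  4  5  6  7  8  9 10 11 12 13 14 15
a[i]:  16  7  3  2  9 13  4  6  1 11  5 14 15 12  8 10
dp:     1  1  1  1  2  3  2  3  1  4  3  5  6  5  4  5
Maximum dp value is 6.

6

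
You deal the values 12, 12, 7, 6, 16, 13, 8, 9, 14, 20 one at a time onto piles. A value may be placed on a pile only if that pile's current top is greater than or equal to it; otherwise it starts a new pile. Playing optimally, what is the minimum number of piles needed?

5

Place each on the leftmost legal pile:
12 → new pile 1 (tops now [12])
12 → pile 1 (tops now [12])
7 → pile 1 (tops now [7])
6 → pile 1 (tops now [6])
16 → new pile 2 (tops now [6, 16])
13 → pile 2 (tops now [6, 13])
8 → pile 2 (tops now [6, 8])
9 → new pile 3 (tops now [6, 8, 9])
14 → new pile 4 (tops now [6, 8, 9, 14])
20 → new pile 5 (tops now [6, 8, 9, 14, 20])
Five piles.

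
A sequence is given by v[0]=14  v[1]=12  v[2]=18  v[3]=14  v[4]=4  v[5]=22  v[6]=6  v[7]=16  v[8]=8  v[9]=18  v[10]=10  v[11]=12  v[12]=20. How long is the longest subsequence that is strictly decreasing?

Let dp[i] be the longest strictly decreasing subsequence ending at i:
i:      0  1  2  3  4  5  6  7  8  9 10 11 12
v[i]:  14 12 18 14  4 22  6 16  8 18 10 12 20
dp:     1  2  1  2  3  1  3  2  3  2  3  3  2
Maximum is 3.

3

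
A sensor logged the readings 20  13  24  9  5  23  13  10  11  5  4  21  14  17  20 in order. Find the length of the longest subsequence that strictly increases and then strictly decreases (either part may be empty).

7

inc[i] = longest strictly increasing subsequence ending at i; dec[i] = longest strictly decreasing subsequence starting at i:
i:      1  2  3  4  5  6  7  8  9 10 11 12 13 14 15
a[i]:  20 13 24  9  5 23 13 10 11  5  4 21 14 17 20
inc:    1  1  2  1  1  2  2  2  3  1  1  4  4  5  6
dec:    5  4  6  3  2  5  4  3  3  2  1  2  1  1  1
Best peak at i=3 (value 24): inc=2, dec=6, length 2+6−1 = 7.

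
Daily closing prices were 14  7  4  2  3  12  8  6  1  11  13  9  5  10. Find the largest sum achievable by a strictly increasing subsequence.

39

Let S[i] be the best sum of a strictly increasing subsequence ending at i:
i:      1  2  3  4  5  6  7  8  9 10 11 12 13 14
a[i]:  14  7  4  2  3 12  8  6  1 11 13  9  5 10
S:     14  7  4  2  5 19 15 11  1 26 39 24 10 34
Maximum is 39 (e.g. 7 + 8 + 11 + 13).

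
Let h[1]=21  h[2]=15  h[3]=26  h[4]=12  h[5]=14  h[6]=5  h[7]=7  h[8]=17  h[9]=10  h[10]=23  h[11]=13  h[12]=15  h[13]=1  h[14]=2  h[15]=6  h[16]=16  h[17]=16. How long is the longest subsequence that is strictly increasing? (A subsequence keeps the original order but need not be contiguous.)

6

Track the smallest tail for each achievable length (strict):
21 → extends → [21]
15 → replaces 21 → [15]
26 → extends → [15, 26]
12 → replaces 15 → [12, 26]
14 → replaces 26 → [12, 14]
5 → replaces 12 → [5, 14]
7 → replaces 14 → [5, 7]
17 → extends → [5, 7, 17]
10 → replaces 17 → [5, 7, 10]
23 → extends → [5, 7, 10, 23]
13 → replaces 23 → [5, 7, 10, 13]
15 → extends → [5, 7, 10, 13, 15]
1 → replaces 5 → [1, 7, 10, 13, 15]
2 → replaces 7 → [1, 2, 10, 13, 15]
6 → replaces 10 → [1, 2, 6, 13, 15]
16 → extends → [1, 2, 6, 13, 15, 16]
16 → already a tail → [1, 2, 6, 13, 15, 16]
Six tails, so the longest strictly increasing subsequence has length 6 (e.g. 5, 7, 10, 13, 15, 16).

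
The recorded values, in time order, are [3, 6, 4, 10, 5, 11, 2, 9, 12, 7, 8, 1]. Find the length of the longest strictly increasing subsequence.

Track the smallest tail for each achievable length (strict):
3 → extends → [3]
6 → extends → [3, 6]
4 → replaces 6 → [3, 4]
10 → extends → [3, 4, 10]
5 → replaces 10 → [3, 4, 5]
11 → extends → [3, 4, 5, 11]
2 → replaces 3 → [2, 4, 5, 11]
9 → replaces 11 → [2, 4, 5, 9]
12 → extends → [2, 4, 5, 9, 12]
7 → replaces 9 → [2, 4, 5, 7, 12]
8 → replaces 12 → [2, 4, 5, 7, 8]
1 → replaces 2 → [1, 4, 5, 7, 8]
Five tails, so the longest strictly increasing subsequence has length 5 (e.g. 3, 6, 10, 11, 12).

5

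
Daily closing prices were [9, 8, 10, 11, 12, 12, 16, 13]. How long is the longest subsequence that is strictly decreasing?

2

Negate each value so 'decreasing' becomes 'increasing', then run patience tails on the negated sequence:
-9 → extends → [-9]
-8 → extends → [-9, -8]
-10 → replaces -9 → [-10, -8]
-11 → replaces -10 → [-11, -8]
-12 → replaces -11 → [-12, -8]
-12 → already a tail → [-12, -8]
-16 → replaces -12 → [-16, -8]
-13 → replaces -8 → [-16, -13]
Two tails, so the longest strictly decreasing subsequence of the original has length 2.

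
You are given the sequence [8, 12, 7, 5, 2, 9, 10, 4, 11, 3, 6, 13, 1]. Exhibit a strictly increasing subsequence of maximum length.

Patience tails give the LIS length; then backtrack through the dp parents:
8 → extends → [8]
12 → extends → [8, 12]
7 → replaces 8 → [7, 12]
5 → replaces 7 → [5, 12]
2 → replaces 5 → [2, 12]
9 → replaces 12 → [2, 9]
10 → extends → [2, 9, 10]
4 → replaces 9 → [2, 4, 10]
11 → extends → [2, 4, 10, 11]
3 → replaces 4 → [2, 3, 10, 11]
6 → replaces 10 → [2, 3, 6, 11]
13 → extends → [2, 3, 6, 11, 13]
1 → replaces 2 → [1, 3, 6, 11, 13]
Length 5; one witness is 8, 9, 10, 11, 13.

8, 9, 10, 11, 13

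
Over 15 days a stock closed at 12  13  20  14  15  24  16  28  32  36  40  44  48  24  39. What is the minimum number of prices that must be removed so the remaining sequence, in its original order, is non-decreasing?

Fewest deletions = n − (longest non-decreasing subsequence).
Patience tails:
12 → extends → [12]
13 → extends → [12, 13]
20 → extends → [12, 13, 20]
14 → replaces 20 → [12, 13, 14]
15 → extends → [12, 13, 14, 15]
24 → extends → [12, 13, 14, 15, 24]
16 → replaces 24 → [12, 13, 14, 15, 16]
28 → extends → [12, 13, 14, 15, 16, 28]
32 → extends → [12, 13, 14, 15, 16, 28, 32]
36 → extends → [12, 13, 14, 15, 16, 28, 32, 36]
40 → extends → [12, 13, 14, 15, 16, 28, 32, 36, 40]
44 → extends → [12, 13, 14, 15, 16, 28, 32, 36, 40, 44]
48 → extends → [12, 13, 14, 15, 16, 28, 32, 36, 40, 44, 48]
24 → replaces 28 → [12, 13, 14, 15, 16, 24, 32, 36, 40, 44, 48]
39 → replaces 40 → [12, 13, 14, 15, 16, 24, 32, 36, 39, 44, 48]
Longest non-decreasing subsequence has length 11, so deletions = 15 − 11 = 4.

4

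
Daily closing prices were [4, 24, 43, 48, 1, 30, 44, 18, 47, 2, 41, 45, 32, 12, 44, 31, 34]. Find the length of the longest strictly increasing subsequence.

Track the smallest tail for each achievable length (strict):
4 → extends → [4]
24 → extends → [4, 24]
43 → extends → [4, 24, 43]
48 → extends → [4, 24, 43, 48]
1 → replaces 4 → [1, 24, 43, 48]
30 → replaces 43 → [1, 24, 30, 48]
44 → replaces 48 → [1, 24, 30, 44]
18 → replaces 24 → [1, 18, 30, 44]
47 → extends → [1, 18, 30, 44, 47]
2 → replaces 18 → [1, 2, 30, 44, 47]
41 → replaces 44 → [1, 2, 30, 41, 47]
45 → replaces 47 → [1, 2, 30, 41, 45]
32 → replaces 41 → [1, 2, 30, 32, 45]
12 → replaces 30 → [1, 2, 12, 32, 45]
44 → replaces 45 → [1, 2, 12, 32, 44]
31 → replaces 32 → [1, 2, 12, 31, 44]
34 → replaces 44 → [1, 2, 12, 31, 34]
Five tails, so the longest strictly increasing subsequence has length 5 (e.g. 4, 24, 43, 44, 47).

5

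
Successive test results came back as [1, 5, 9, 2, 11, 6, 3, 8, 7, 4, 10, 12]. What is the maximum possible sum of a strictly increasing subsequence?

42

Let S[i] be the best sum of a strictly increasing subsequence ending at i:
i:      1  2  3  4  5  6  7  8  9 10 11 12
a[i]:   1  5  9  2 11  6  3  8  7  4 10 12
S:      1  6 15  3 26 12  6 20 19 10 30 42
Maximum is 42 (e.g. 1 + 5 + 6 + 8 + 10 + 12).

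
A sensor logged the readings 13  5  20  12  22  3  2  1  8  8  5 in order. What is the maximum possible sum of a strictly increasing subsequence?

Let S[i] be the best sum of a strictly increasing subsequence ending at i:
i:      1  2  3  4  5  6  7  8  9 10 11
a[i]:  13  5 20 12 22  3  2  1  8  8  5
S:     13  5 33 17 55  3  2  1 13 13  8
Maximum is 55 (e.g. 13 + 20 + 22).

55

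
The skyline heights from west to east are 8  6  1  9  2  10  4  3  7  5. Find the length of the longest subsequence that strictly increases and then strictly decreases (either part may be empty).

inc[i] = longest strictly increasing subsequence ending at i; dec[i] = longest strictly decreasing subsequence starting at i:
i:      1  2  3  4  5  6  7  8  9 10
a[i]:   8  6  1  9  2 10  4  3  7  5
inc:    1  1  1  2  2  3  3  3  4  4
dec:    4  3  1  3  1  3  2  1  2  1
Best peak at i=6 (value 10): inc=3, dec=3, length 3+3−1 = 5.

5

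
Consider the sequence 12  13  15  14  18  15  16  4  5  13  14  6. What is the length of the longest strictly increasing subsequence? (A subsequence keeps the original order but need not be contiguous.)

5

Track the smallest tail for each achievable length (strict):
12 → extends → [12]
13 → extends → [12, 13]
15 → extends → [12, 13, 15]
14 → replaces 15 → [12, 13, 14]
18 → extends → [12, 13, 14, 18]
15 → replaces 18 → [12, 13, 14, 15]
16 → extends → [12, 13, 14, 15, 16]
4 → replaces 12 → [4, 13, 14, 15, 16]
5 → replaces 13 → [4, 5, 14, 15, 16]
13 → replaces 14 → [4, 5, 13, 15, 16]
14 → replaces 15 → [4, 5, 13, 14, 16]
6 → replaces 13 → [4, 5, 6, 14, 16]
Five tails, so the longest strictly increasing subsequence has length 5 (e.g. 12, 13, 14, 15, 16).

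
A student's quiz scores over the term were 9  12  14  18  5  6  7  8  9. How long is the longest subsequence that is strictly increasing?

Track the smallest tail for each achievable length (strict):
9 → extends → [9]
12 → extends → [9, 12]
14 → extends → [9, 12, 14]
18 → extends → [9, 12, 14, 18]
5 → replaces 9 → [5, 12, 14, 18]
6 → replaces 12 → [5, 6, 14, 18]
7 → replaces 14 → [5, 6, 7, 18]
8 → replaces 18 → [5, 6, 7, 8]
9 → extends → [5, 6, 7, 8, 9]
Five tails, so the longest strictly increasing subsequence has length 5 (e.g. 5, 6, 7, 8, 9).

5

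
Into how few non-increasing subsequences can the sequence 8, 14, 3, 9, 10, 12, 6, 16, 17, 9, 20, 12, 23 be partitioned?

The minimum number of non-increasing subsequences covering a sequence equals the length of its longest strictly increasing subsequence.
LIS length is 8 (e.g. 8, 9, 10, 12, 16, 17, 20, 23), so 8 piles are needed.

8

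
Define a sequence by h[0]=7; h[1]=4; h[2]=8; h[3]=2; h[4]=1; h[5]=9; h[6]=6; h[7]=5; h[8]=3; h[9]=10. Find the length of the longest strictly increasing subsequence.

Track the smallest tail for each achievable length (strict):
7 → extends → [7]
4 → replaces 7 → [4]
8 → extends → [4, 8]
2 → replaces 4 → [2, 8]
1 → replaces 2 → [1, 8]
9 → extends → [1, 8, 9]
6 → replaces 8 → [1, 6, 9]
5 → replaces 6 → [1, 5, 9]
3 → replaces 5 → [1, 3, 9]
10 → extends → [1, 3, 9, 10]
Four tails, so the longest strictly increasing subsequence has length 4 (e.g. 7, 8, 9, 10).

4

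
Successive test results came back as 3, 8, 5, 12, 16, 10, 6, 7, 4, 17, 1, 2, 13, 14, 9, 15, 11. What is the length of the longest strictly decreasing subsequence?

5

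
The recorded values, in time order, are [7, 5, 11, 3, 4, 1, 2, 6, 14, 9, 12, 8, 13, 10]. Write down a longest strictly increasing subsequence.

Patience tails give the LIS length; then backtrack through the dp parents:
7 → extends → [7]
5 → replaces 7 → [5]
11 → extends → [5, 11]
3 → replaces 5 → [3, 11]
4 → replaces 11 → [3, 4]
1 → replaces 3 → [1, 4]
2 → replaces 4 → [1, 2]
6 → extends → [1, 2, 6]
14 → extends → [1, 2, 6, 14]
9 → replaces 14 → [1, 2, 6, 9]
12 → extends → [1, 2, 6, 9, 12]
8 → replaces 9 → [1, 2, 6, 8, 12]
13 → extends → [1, 2, 6, 8, 12, 13]
10 → replaces 12 → [1, 2, 6, 8, 10, 13]
Length 6; one witness is 3, 4, 6, 9, 12, 13.

3, 4, 6, 9, 12, 13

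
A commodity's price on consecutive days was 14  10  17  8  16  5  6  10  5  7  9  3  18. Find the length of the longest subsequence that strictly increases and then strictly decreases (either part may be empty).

inc[i] = longest strictly increasing subsequence ending at i; dec[i] = longest strictly decreasing subsequence starting at i:
i:      1  2  3  4  5  6  7  8  9 10 11 12 13
a[i]:  14 10 17  8 16  5  6 10  5  7  9  3 18
inc:    1  1  2  1  2  1  2  3  1  3  4  1  5
dec:    6  5  5  4  4  2  3  3  2  2  2  1  1
Best peak at i=1 (value 14): inc=1, dec=6, length 1+6−1 = 6.

6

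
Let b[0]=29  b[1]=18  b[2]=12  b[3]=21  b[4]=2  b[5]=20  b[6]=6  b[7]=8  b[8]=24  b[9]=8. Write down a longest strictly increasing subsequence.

Patience tails give the LIS length; then backtrack through the dp parents:
29 → extends → [29]
18 → replaces 29 → [18]
12 → replaces 18 → [12]
21 → extends → [12, 21]
2 → replaces 12 → [2, 21]
20 → replaces 21 → [2, 20]
6 → replaces 20 → [2, 6]
8 → extends → [2, 6, 8]
24 → extends → [2, 6, 8, 24]
8 → already a tail → [2, 6, 8, 24]
Length 4; one witness is 2, 6, 8, 24.

2, 6, 8, 24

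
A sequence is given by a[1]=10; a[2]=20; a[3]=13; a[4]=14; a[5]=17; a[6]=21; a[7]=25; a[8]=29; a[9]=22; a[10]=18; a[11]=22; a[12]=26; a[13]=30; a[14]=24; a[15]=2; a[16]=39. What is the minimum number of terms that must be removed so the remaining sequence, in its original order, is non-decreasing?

Fewest deletions = n − (longest non-decreasing subsequence).
i:      1  2  3  4  5  6  7  8  9 10 11 12 13 14 15 16
a[i]:  10 20 13 14 17 21 25 29 22 18 22 26 30 24  2 39
dp:     1  2  2  3  4  5  6  7  6  5  7  8  9  8  1 10
max dp = 10, so deletions = 16 − 10 = 6.

6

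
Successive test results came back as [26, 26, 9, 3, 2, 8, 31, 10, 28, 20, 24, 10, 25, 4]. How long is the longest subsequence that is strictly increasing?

6

Track the smallest tail for each achievable length (strict):
26 → extends → [26]
26 → already a tail → [26]
9 → replaces 26 → [9]
3 → replaces 9 → [3]
2 → replaces 3 → [2]
8 → extends → [2, 8]
31 → extends → [2, 8, 31]
10 → replaces 31 → [2, 8, 10]
28 → extends → [2, 8, 10, 28]
20 → replaces 28 → [2, 8, 10, 20]
24 → extends → [2, 8, 10, 20, 24]
10 → already a tail → [2, 8, 10, 20, 24]
25 → extends → [2, 8, 10, 20, 24, 25]
4 → replaces 8 → [2, 4, 10, 20, 24, 25]
Six tails, so the longest strictly increasing subsequence has length 6 (e.g. 3, 8, 10, 20, 24, 25).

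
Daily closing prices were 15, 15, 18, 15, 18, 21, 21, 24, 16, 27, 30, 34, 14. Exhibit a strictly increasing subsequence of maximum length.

Patience tails give the LIS length; then backtrack through the dp parents:
15 → extends → [15]
15 → already a tail → [15]
18 → extends → [15, 18]
15 → already a tail → [15, 18]
18 → already a tail → [15, 18]
21 → extends → [15, 18, 21]
21 → already a tail → [15, 18, 21]
24 → extends → [15, 18, 21, 24]
16 → replaces 18 → [15, 16, 21, 24]
27 → extends → [15, 16, 21, 24, 27]
30 → extends → [15, 16, 21, 24, 27, 30]
34 → extends → [15, 16, 21, 24, 27, 30, 34]
14 → replaces 15 → [14, 16, 21, 24, 27, 30, 34]
Length 7; one witness is 15, 18, 21, 24, 27, 30, 34.

15, 18, 21, 24, 27, 30, 34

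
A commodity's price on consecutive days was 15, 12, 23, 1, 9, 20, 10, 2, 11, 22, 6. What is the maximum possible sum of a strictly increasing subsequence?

Let S[i] be the best sum of a strictly increasing subsequence ending at i:
i:      1  2  3  4  5  6  7  8  9 10 11
a[i]:  15 12 23  1  9 20 10  2 11 22  6
S:     15 12 38  1 10 35 20  3 31 57  9
Maximum is 57 (e.g. 15 + 20 + 22).

57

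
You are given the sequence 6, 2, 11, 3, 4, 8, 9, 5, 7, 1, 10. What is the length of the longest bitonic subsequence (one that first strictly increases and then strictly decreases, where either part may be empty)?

inc[i] = longest strictly increasing subsequence ending at i; dec[i] = longest strictly decreasing subsequence starting at i:
i:      1  2  3  4  5  6  7  8  9 10 11
a[i]:   6  2 11  3  4  8  9  5  7  1 10
inc:    1  1  2  2  3  4  5  4  5  1  6
dec:    3  2  4  2  2  3  3  2  2  1  1
Best peak at i=7 (value 9): inc=5, dec=3, length 5+3−1 = 7.

7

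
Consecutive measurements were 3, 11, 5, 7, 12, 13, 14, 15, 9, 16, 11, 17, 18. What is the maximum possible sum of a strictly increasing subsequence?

120

Let S[i] be the best sum of a strictly increasing subsequence ending at i:
i:       1   2   3   4   5   6   7   8   9  10  11  12  13
a[i]:    3  11   5   7  12  13  14  15   9  16  11  17  18
S:       3  14   8  15  27  40  54  69  24  85  35 102 120
Maximum is 120 (e.g. 3 + 5 + 7 + 12 + 13 + 14 + 15 + 16 + 17 + 18).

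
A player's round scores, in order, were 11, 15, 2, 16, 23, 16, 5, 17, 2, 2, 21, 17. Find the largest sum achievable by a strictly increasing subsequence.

Let S[i] be the best sum of a strictly increasing subsequence ending at i:
i:      1  2  3  4  5  6  7  8  9 10 11 12
a[i]:  11 15  2 16 23 16  5 17  2  2 21 17
S:     11 26  2 42 65 42  7 59  2  2 80 59
Maximum is 80 (e.g. 11 + 15 + 16 + 17 + 21).

80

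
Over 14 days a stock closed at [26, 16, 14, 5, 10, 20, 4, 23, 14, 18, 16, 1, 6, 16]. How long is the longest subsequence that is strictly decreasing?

6

Negate each value so 'decreasing' becomes 'increasing', then run patience tails on the negated sequence:
-26 → extends → [-26]
-16 → extends → [-26, -16]
-14 → extends → [-26, -16, -14]
-5 → extends → [-26, -16, -14, -5]
-10 → replaces -5 → [-26, -16, -14, -10]
-20 → replaces -16 → [-26, -20, -14, -10]
-4 → extends → [-26, -20, -14, -10, -4]
-23 → replaces -20 → [-26, -23, -14, -10, -4]
-14 → already a tail → [-26, -23, -14, -10, -4]
-18 → replaces -14 → [-26, -23, -18, -10, -4]
-16 → replaces -10 → [-26, -23, -18, -16, -4]
-1 → extends → [-26, -23, -18, -16, -4, -1]
-6 → replaces -4 → [-26, -23, -18, -16, -6, -1]
-16 → already a tail → [-26, -23, -18, -16, -6, -1]
Six tails, so the longest strictly decreasing subsequence of the original has length 6.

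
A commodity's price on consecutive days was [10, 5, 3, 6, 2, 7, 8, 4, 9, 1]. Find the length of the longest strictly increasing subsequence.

5

Track the smallest tail for each achievable length (strict):
10 → extends → [10]
5 → replaces 10 → [5]
3 → replaces 5 → [3]
6 → extends → [3, 6]
2 → replaces 3 → [2, 6]
7 → extends → [2, 6, 7]
8 → extends → [2, 6, 7, 8]
4 → replaces 6 → [2, 4, 7, 8]
9 → extends → [2, 4, 7, 8, 9]
1 → replaces 2 → [1, 4, 7, 8, 9]
Five tails, so the longest strictly increasing subsequence has length 5 (e.g. 5, 6, 7, 8, 9).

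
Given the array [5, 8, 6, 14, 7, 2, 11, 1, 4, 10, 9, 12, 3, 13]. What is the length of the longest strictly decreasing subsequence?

5

Negate each value so 'decreasing' becomes 'increasing', then run patience tails on the negated sequence:
-5 → extends → [-5]
-8 → replaces -5 → [-8]
-6 → extends → [-8, -6]
-14 → replaces -8 → [-14, -6]
-7 → replaces -6 → [-14, -7]
-2 → extends → [-14, -7, -2]
-11 → replaces -7 → [-14, -11, -2]
-1 → extends → [-14, -11, -2, -1]
-4 → replaces -2 → [-14, -11, -4, -1]
-10 → replaces -4 → [-14, -11, -10, -1]
-9 → replaces -1 → [-14, -11, -10, -9]
-12 → replaces -11 → [-14, -12, -10, -9]
-3 → extends → [-14, -12, -10, -9, -3]
-13 → replaces -12 → [-14, -13, -10, -9, -3]
Five tails, so the longest strictly decreasing subsequence of the original has length 5.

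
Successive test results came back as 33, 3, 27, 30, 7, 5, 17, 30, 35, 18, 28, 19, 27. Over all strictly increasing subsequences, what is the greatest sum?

Let S[i] be the best sum of a strictly increasing subsequence ending at i:
i:      1  2  3  4  5  6  7  8  9 10 11 12 13
a[i]:  33  3 27 30  7  5 17 30 35 18 28 19 27
S:     33  3 30 60 10  8 27 60 95 45 73 64 91
Maximum is 95 (e.g. 3 + 27 + 30 + 35).

95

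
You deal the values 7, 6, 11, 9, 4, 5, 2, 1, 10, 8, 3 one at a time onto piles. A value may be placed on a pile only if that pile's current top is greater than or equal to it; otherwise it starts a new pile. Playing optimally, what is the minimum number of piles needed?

The minimum number of non-increasing subsequences covering a sequence equals the length of its longest strictly increasing subsequence.
LIS length is 3 (e.g. 7, 9, 10), so 3 piles are needed.

3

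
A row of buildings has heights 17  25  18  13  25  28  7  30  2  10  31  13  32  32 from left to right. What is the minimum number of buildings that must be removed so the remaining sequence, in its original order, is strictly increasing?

7

Fewest deletions = n − (longest strictly increasing subsequence).
i:      1  2  3  4  5  6  7  8  9 10 11 12 13 14
a[i]:  17 25 18 13 25 28  7 30  2 10 31 13 32 32
dp:     1  2  2  1  3  4  1  5  1  2  6  3  7  7
max dp = 7, so deletions = 14 − 7 = 7.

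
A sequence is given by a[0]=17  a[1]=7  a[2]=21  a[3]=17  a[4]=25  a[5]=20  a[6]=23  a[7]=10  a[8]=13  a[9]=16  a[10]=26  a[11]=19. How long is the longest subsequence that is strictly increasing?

Track the smallest tail for each achievable length (strict):
17 → extends → [17]
7 → replaces 17 → [7]
21 → extends → [7, 21]
17 → replaces 21 → [7, 17]
25 → extends → [7, 17, 25]
20 → replaces 25 → [7, 17, 20]
23 → extends → [7, 17, 20, 23]
10 → replaces 17 → [7, 10, 20, 23]
13 → replaces 20 → [7, 10, 13, 23]
16 → replaces 23 → [7, 10, 13, 16]
26 → extends → [7, 10, 13, 16, 26]
19 → replaces 26 → [7, 10, 13, 16, 19]
Five tails, so the longest strictly increasing subsequence has length 5 (e.g. 7, 17, 20, 23, 26).

5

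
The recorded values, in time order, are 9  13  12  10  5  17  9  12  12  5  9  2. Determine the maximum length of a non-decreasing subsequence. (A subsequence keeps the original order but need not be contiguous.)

4

Let dp[i] be the length of the longest such subsequence ending at index i:
i:      1  2  3  4  5  6  7  8  9 10 11 12
a[i]:   9 13 12 10  5 17  9 12 12  5  9  2
dp:     1  2  2  2  1  3  2  3  4  2  3  1
Maximum dp value is 4.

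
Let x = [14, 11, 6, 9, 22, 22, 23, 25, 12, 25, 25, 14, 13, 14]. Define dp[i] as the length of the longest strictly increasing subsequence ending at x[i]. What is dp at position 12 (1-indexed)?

dp[i] = 1 + max{dp[j] : j<i, x[j]<x[i]} (or 1 if no such j):
i:      1  2  3  4  5  6  7  8  9 10 11 12 13 14
x[i]:  14 11  6  9 22 22 23 25 12 25 25 14 13 14
dp:     1  1  1  2  3  3  4  5  3  5  5  4  4  5
At index 12 the value is 4.

4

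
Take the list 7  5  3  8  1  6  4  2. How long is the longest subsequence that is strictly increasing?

2

Track the smallest tail for each achievable length (strict):
7 → extends → [7]
5 → replaces 7 → [5]
3 → replaces 5 → [3]
8 → extends → [3, 8]
1 → replaces 3 → [1, 8]
6 → replaces 8 → [1, 6]
4 → replaces 6 → [1, 4]
2 → replaces 4 → [1, 2]
Two tails, so the longest strictly increasing subsequence has length 2 (e.g. 7, 8).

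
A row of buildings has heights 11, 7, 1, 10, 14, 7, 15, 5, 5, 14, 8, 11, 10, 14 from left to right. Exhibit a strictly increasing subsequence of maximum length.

Patience tails give the LIS length; then backtrack through the dp parents:
11 → extends → [11]
7 → replaces 11 → [7]
1 → replaces 7 → [1]
10 → extends → [1, 10]
14 → extends → [1, 10, 14]
7 → replaces 10 → [1, 7, 14]
15 → extends → [1, 7, 14, 15]
5 → replaces 7 → [1, 5, 14, 15]
5 → already a tail → [1, 5, 14, 15]
14 → already a tail → [1, 5, 14, 15]
8 → replaces 14 → [1, 5, 8, 15]
11 → replaces 15 → [1, 5, 8, 11]
10 → replaces 11 → [1, 5, 8, 10]
14 → extends → [1, 5, 8, 10, 14]
Length 5; one witness is 1, 7, 8, 11, 14.

1, 7, 8, 11, 14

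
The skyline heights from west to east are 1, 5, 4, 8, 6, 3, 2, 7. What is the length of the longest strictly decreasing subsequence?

Let dp[i] be the longest strictly decreasing subsequence ending at i:
i:     1 2 3 4 5 6 7 8
a[i]:  1 5 4 8 6 3 2 7
dp:    1 1 2 1 2 3 4 2
Maximum is 4.

4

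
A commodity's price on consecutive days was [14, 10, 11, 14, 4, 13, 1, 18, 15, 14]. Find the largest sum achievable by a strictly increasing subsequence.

Let S[i] be the best sum of a strictly increasing subsequence ending at i:
i:      1  2  3  4  5  6  7  8  9 10
a[i]:  14 10 11 14  4 13  1 18 15 14
S:     14 10 21 35  4 34  1 53 50 48
Maximum is 53 (e.g. 10 + 11 + 14 + 18).

53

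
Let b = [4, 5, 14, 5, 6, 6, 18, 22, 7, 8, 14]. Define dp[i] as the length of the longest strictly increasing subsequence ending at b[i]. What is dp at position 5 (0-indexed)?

dp[i] = 1 + max{dp[j] : j<i, b[j]<b[i]} (or 1 if no such j):
i:      0  1  2  3  4  5  6  7  8  9 10
b[i]:   4  5 14  5  6  6 18 22  7  8 14
dp:     1  2  3  2  3  3  4  5  4  5  6
At index 5 the value is 3.

3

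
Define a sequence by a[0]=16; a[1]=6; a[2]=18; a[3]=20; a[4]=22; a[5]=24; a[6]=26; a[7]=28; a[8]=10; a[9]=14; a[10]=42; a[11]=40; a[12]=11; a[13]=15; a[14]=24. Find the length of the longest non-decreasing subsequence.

8

Let dp[i] be the length of the longest such subsequence ending at index i:
i:      0  1  2  3  4  5  6  7  8  9 10 11 12 13 14
a[i]:  16  6 18 20 22 24 26 28 10 14 42 40 11 15 24
dp:     1  1  2  3  4  5  6  7  2  3  8  8  3  4  6
Maximum dp value is 8.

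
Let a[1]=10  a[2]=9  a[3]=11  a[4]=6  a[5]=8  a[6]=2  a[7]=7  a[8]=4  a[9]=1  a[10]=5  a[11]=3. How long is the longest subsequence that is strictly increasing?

Let dp[i] be the length of the longest such subsequence ending at index i:
i:      1  2  3  4  5  6  7  8  9 10 11
a[i]:  10  9 11  6  8  2  7  4  1  5  3
dp:     1  1  2  1  2  1  2  2  1  3  2
Maximum dp value is 3.

3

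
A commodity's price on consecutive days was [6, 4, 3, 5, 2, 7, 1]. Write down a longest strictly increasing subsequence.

Patience tails give the LIS length; then backtrack through the dp parents:
6 → extends → [6]
4 → replaces 6 → [4]
3 → replaces 4 → [3]
5 → extends → [3, 5]
2 → replaces 3 → [2, 5]
7 → extends → [2, 5, 7]
1 → replaces 2 → [1, 5, 7]
Length 3; one witness is 4, 5, 7.

4, 5, 7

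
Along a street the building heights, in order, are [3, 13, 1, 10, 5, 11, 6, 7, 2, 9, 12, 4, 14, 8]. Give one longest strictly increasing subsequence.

3, 5, 6, 7, 9, 12, 14

Patience tails give the LIS length; then backtrack through the dp parents:
3 → extends → [3]
13 → extends → [3, 13]
1 → replaces 3 → [1, 13]
10 → replaces 13 → [1, 10]
5 → replaces 10 → [1, 5]
11 → extends → [1, 5, 11]
6 → replaces 11 → [1, 5, 6]
7 → extends → [1, 5, 6, 7]
2 → replaces 5 → [1, 2, 6, 7]
9 → extends → [1, 2, 6, 7, 9]
12 → extends → [1, 2, 6, 7, 9, 12]
4 → replaces 6 → [1, 2, 4, 7, 9, 12]
14 → extends → [1, 2, 4, 7, 9, 12, 14]
8 → replaces 9 → [1, 2, 4, 7, 8, 12, 14]
Length 7; one witness is 3, 5, 6, 7, 9, 12, 14.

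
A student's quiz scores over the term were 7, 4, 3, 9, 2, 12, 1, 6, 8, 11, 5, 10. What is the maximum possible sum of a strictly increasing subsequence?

29

Let S[i] be the best sum of a strictly increasing subsequence ending at i:
i:      1  2  3  4  5  6  7  8  9 10 11 12
a[i]:   7  4  3  9  2 12  1  6  8 11  5 10
S:      7  4  3 16  2 28  1 10 18 29  9 28
Maximum is 29 (e.g. 4 + 6 + 8 + 11).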